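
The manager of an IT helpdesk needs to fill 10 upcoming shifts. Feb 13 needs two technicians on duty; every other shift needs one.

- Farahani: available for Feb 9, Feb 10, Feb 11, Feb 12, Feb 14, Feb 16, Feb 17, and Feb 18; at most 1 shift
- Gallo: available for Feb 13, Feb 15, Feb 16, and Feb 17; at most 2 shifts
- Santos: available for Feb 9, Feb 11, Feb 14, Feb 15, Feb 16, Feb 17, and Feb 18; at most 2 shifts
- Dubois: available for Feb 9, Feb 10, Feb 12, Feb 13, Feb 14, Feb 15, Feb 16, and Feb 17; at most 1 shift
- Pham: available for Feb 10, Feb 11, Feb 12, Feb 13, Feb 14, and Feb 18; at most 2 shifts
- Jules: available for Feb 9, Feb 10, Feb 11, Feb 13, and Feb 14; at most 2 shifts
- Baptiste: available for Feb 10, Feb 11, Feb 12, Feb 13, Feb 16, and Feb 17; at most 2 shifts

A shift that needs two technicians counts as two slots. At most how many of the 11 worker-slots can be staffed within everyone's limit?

11

Total capacity across all technicians is 1+2+2+1+2+2+2 = 12, and 11 slots are needed, so at most 11 can be filled.
An assignment achieving 11: Feb 9→Santos, Feb 10→Pham, Feb 11→Santos, Feb 12→Dubois, Feb 13→Gallo+Pham, Feb 14→Jules, Feb 15→Gallo, Feb 16→Baptiste, Feb 17→Baptiste, Feb 18→Farahani.
Loads: Farahani 1/1, Gallo 2/2, Santos 2/2, Dubois 1/1, Pham 2/2, Jules 1/2, Baptiste 2/2.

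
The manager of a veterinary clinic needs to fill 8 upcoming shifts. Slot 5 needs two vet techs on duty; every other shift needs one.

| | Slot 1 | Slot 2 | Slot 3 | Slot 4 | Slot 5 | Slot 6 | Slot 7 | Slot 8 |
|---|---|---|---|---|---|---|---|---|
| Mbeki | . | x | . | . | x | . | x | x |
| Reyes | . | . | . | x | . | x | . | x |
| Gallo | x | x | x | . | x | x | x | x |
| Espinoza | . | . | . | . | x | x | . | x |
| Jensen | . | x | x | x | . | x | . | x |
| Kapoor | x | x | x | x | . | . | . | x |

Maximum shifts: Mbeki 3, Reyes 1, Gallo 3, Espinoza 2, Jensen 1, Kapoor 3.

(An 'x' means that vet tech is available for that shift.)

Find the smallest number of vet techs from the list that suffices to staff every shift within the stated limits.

3

9 slots to fill and no one can take more than 3, so at least ⌈9/3⌉ = 3 vet techs are needed.
Mbeki, Gallo, and Kapoor alone can cover everything: Slot 1→Gallo, Slot 2→Mbeki, Slot 3→Kapoor, Slot 4→Kapoor, Slot 5→Mbeki+Gallo, Slot 6→Gallo, Slot 7→Mbeki, Slot 8→Kapoor.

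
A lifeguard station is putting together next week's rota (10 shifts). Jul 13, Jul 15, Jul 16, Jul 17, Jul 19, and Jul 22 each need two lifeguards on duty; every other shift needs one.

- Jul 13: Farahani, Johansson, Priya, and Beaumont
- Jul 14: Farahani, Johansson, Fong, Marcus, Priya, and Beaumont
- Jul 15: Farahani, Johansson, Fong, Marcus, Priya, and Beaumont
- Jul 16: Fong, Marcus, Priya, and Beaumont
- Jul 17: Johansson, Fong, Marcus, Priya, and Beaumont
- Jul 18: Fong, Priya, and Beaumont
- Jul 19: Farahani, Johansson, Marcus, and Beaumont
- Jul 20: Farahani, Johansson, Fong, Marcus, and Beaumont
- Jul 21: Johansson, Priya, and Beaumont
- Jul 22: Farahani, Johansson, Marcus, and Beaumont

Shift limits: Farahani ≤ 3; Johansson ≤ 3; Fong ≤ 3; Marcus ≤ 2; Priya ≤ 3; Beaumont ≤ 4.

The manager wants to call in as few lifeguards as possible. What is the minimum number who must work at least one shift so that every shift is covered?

16 slots to fill and no one can take more than 4, so at least ⌈16/4⌉ = 4 lifeguards are needed.
Any 4 lifeguards together have capacity at most 4+3+3+3 = 13 < 16 slots, so 4 can never suffice.
Farahani, Johansson, Fong, Priya, and Beaumont alone can cover everything: Jul 13→Priya+Beaumont, Jul 14→Beaumont, Jul 15→Priya+Beaumont, Jul 16→Fong+Priya, Jul 17→Fong+Beaumont, Jul 18→Fong, Jul 19→Farahani+Johansson, Jul 20→Farahani, Jul 21→Johansson, Jul 22→Farahani+Johansson.

5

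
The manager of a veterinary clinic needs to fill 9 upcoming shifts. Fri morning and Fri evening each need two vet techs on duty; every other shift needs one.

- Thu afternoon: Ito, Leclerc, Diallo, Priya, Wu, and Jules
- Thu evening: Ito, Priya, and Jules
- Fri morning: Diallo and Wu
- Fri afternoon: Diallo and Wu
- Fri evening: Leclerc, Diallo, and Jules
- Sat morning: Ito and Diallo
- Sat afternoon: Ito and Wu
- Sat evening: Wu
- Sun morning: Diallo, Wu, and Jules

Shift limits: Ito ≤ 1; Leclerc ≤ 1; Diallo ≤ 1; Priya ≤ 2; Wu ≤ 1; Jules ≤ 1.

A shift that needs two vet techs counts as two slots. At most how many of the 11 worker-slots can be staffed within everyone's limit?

7

Total capacity across all vet techs is 1+1+1+2+1+1 = 7, and 11 slots are needed, so at most 7 can be filled.
An assignment achieving 7: Thu afternoon→Priya, Thu evening→Priya, Fri morning→Diallo, Fri evening→Leclerc+Jules, Sat morning→Ito, Sat evening→Wu.
Loads: Ito 1/1, Leclerc 1/1, Diallo 1/1, Priya 2/2, Wu 1/1, Jules 1/1.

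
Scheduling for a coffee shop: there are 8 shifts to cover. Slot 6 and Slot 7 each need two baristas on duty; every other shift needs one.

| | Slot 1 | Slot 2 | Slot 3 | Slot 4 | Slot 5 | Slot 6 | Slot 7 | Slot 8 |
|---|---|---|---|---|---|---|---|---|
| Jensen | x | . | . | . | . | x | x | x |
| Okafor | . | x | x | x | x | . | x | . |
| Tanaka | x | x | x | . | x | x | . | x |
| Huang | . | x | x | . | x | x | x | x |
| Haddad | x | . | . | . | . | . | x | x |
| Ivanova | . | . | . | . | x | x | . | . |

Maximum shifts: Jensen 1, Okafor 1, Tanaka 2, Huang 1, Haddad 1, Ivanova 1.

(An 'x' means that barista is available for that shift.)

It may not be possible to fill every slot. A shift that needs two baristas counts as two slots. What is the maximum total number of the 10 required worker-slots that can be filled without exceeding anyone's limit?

7

Total capacity across all baristas is 1+1+2+1+1+1 = 7, and 10 slots are needed, so at most 7 can be filled.
An assignment achieving 7: Slot 1→Jensen, Slot 2→Tanaka, Slot 3→Tanaka, Slot 4→Okafor, Slot 5→Huang, Slot 6→Ivanova, Slot 7→Haddad.
Loads: Jensen 1/1, Okafor 1/1, Tanaka 2/2, Huang 1/1, Haddad 1/1, Ivanova 1/1.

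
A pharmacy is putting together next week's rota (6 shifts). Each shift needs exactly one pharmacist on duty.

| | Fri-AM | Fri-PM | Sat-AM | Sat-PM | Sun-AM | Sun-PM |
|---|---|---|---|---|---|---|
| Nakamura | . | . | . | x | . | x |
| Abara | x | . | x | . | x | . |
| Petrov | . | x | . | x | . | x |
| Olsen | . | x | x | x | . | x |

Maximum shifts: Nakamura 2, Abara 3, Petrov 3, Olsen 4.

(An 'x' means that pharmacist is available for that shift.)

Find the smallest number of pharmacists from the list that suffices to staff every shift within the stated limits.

6 slots to fill and no one can take more than 4, so at least ⌈6/4⌉ = 2 pharmacists are needed.
Abara and Petrov alone can cover everything: Fri-AM→Abara, Fri-PM→Petrov, Sat-AM→Abara, Sat-PM→Petrov, Sun-AM→Abara, Sun-PM→Petrov.

2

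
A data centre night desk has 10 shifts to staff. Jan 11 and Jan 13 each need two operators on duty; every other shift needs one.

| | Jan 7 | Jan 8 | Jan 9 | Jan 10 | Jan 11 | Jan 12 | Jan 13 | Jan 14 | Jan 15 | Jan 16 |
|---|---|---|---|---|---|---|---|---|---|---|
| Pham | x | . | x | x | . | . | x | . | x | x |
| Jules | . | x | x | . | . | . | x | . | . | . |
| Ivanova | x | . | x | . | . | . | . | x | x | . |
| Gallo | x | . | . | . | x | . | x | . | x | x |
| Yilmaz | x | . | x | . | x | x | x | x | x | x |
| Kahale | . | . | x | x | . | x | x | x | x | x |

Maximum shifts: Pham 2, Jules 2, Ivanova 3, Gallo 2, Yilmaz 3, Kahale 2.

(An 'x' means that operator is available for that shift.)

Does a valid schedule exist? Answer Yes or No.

Yes

Jan 8 can only be covered by Jules, so that assignment is forced.
Jan 11 can only be covered by Gallo and Yilmaz, so that assignment is forced.
One valid schedule: Jan 7→Pham, Jan 8→Jules, Jan 9→Jules, Jan 10→Pham, Jan 11→Gallo+Yilmaz, Jan 12→Yilmaz, Jan 13→Yilmaz+Kahale, Jan 14→Ivanova, Jan 15→Ivanova, Jan 16→Gallo.
Loads: Pham 2/2, Jules 2/2, Ivanova 2/3, Gallo 2/2, Yilmaz 3/3, Kahale 1/2 — all within limits.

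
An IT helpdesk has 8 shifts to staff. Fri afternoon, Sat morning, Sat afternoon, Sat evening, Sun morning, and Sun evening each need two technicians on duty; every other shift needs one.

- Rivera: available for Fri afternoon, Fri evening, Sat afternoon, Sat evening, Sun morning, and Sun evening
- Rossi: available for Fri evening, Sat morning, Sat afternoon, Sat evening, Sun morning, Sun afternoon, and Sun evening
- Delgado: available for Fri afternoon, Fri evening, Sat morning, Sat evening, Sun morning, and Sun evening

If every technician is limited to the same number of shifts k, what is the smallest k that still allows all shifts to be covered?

With 3 technicians and 14 worker-slots to fill, someone must work at least ⌈14/3⌉ = 5 shifts, so k ≥ 5.
k = 5 works: Fri afternoon→Rivera+Delgado, Fri evening→Rivera, Sat morning→Rossi+Delgado, Sat afternoon→Rivera+Rossi, Sat evening→Rivera+Rossi, Sun morning→Rivera+Delgado, Sun afternoon→Rossi, Sun evening→Rossi+Delgado.
Loads: Rivera 5, Rossi 5, Delgado 4 — all ≤ 5.

5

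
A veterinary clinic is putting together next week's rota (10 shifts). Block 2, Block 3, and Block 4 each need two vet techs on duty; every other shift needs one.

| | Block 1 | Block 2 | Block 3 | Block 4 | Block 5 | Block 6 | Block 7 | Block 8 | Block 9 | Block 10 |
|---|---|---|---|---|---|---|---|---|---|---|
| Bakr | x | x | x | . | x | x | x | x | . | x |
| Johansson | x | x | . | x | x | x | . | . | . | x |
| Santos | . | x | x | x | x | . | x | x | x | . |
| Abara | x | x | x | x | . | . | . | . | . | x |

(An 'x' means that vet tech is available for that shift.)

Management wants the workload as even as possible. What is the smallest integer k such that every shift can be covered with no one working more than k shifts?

With 4 vet techs and 13 worker-slots to fill, someone must work at least ⌈13/4⌉ = 4 shifts, so k ≥ 4.
k = 4 works: Block 1→Bakr, Block 2→Johansson+Santos, Block 3→Santos+Abara, Block 4→Johansson+Santos, Block 5→Johansson, Block 6→Bakr, Block 7→Bakr, Block 8→Bakr, Block 9→Santos, Block 10→Johansson.
Loads: Bakr 4, Johansson 4, Santos 4, Abara 1 — all ≤ 4.

4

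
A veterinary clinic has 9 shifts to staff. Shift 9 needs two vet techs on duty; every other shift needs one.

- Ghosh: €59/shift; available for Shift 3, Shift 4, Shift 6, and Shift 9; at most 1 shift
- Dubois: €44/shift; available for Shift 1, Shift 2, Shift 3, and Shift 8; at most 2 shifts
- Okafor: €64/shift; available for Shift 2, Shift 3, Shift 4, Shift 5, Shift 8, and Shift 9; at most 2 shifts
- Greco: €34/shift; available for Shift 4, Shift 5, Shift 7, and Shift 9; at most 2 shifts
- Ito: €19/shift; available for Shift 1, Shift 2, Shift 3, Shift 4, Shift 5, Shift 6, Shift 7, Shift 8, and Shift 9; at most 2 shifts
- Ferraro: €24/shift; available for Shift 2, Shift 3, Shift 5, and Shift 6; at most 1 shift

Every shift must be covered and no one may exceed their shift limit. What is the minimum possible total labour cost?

Picking the cheapest available vet tech for each shift independently would cost €205, but that ignores the shift limits.
An optimal schedule: Shift 1→Dubois, Shift 2→Okafor, Shift 3→Ferraro, Shift 4→Okafor, Shift 5→Ito, Shift 6→Ghosh, Shift 7→Greco, Shift 8→Dubois, Shift 9→Greco+Ito.
Total: 44 + 64 + 24 + 64 + 19 + 59 + 34 + 44 + 34 + 19 = €405.

€405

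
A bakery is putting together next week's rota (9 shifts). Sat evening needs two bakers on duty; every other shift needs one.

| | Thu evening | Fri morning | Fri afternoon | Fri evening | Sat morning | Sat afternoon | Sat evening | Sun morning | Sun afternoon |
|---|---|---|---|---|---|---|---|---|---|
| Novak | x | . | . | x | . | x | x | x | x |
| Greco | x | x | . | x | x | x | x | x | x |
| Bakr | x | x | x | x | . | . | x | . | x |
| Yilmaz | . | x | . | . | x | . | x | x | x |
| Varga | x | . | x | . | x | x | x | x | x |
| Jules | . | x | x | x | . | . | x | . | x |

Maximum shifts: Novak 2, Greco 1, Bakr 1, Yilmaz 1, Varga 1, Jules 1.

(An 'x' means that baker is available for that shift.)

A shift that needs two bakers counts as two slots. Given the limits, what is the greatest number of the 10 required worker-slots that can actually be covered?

7

Total capacity across all bakers is 2+1+1+1+1+1 = 7, and 10 slots are needed, so at most 7 can be filled.
An assignment achieving 7: Thu evening→Novak, Fri morning→Yilmaz, Fri afternoon→Bakr, Fri evening→Jules, Sat morning→Greco, Sat afternoon→Novak, Sun morning→Varga.
Loads: Novak 2/2, Greco 1/1, Bakr 1/1, Yilmaz 1/1, Varga 1/1, Jules 1/1.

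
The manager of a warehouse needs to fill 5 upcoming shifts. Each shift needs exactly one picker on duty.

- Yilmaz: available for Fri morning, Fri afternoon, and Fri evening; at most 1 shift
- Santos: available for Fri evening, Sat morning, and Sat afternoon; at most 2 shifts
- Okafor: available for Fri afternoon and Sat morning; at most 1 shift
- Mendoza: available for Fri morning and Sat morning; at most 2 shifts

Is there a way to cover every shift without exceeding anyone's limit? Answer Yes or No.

Sat afternoon can only be covered by Santos, so that assignment is forced.
One valid schedule: Fri morning→Yilmaz, Fri afternoon→Okafor, Fri evening→Santos, Sat morning→Mendoza, Sat afternoon→Santos.
Loads: Yilmaz 1/1, Santos 2/2, Okafor 1/1, Mendoza 1/2 — all within limits.

Yes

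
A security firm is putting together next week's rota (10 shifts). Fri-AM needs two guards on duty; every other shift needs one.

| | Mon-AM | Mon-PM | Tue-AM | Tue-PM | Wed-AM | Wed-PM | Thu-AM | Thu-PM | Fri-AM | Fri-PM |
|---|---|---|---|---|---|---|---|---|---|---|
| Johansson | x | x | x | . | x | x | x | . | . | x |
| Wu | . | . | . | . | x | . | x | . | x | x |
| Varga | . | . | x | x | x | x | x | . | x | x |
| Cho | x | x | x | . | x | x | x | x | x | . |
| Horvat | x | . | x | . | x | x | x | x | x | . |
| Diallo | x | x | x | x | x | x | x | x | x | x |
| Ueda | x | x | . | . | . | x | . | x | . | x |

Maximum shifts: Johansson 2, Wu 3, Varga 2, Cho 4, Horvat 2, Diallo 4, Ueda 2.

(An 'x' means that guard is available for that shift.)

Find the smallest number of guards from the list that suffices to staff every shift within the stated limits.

3

11 slots to fill and no one can take more than 4, so at least ⌈11/4⌉ = 3 guards are needed.
Wu, Cho, and Diallo alone can cover everything: Mon-AM→Cho, Mon-PM→Cho, Tue-AM→Cho, Tue-PM→Diallo, Wed-AM→Wu, Wed-PM→Cho, Thu-AM→Diallo, Thu-PM→Diallo, Fri-AM→Wu+Diallo, Fri-PM→Wu.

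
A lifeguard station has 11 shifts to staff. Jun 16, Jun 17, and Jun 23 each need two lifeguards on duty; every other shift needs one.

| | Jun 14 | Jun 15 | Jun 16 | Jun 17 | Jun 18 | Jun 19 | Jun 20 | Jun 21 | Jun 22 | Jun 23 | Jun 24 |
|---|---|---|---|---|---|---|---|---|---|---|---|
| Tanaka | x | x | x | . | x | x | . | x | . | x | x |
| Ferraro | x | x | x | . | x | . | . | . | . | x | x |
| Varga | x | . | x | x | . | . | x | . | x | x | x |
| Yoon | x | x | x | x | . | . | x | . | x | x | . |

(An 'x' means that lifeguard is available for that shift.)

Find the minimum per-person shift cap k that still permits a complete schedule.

4

With 4 lifeguards and 14 worker-slots to fill, someone must work at least ⌈14/4⌉ = 4 shifts, so k ≥ 4.
k = 4 works: Jun 14→Ferraro, Jun 15→Tanaka, Jun 16→Ferraro+Varga, Jun 17→Varga+Yoon, Jun 18→Tanaka, Jun 19→Tanaka, Jun 20→Varga, Jun 21→Tanaka, Jun 22→Varga, Jun 23→Ferraro+Yoon, Jun 24→Ferraro.
Loads: Tanaka 4, Ferraro 4, Varga 4, Yoon 2 — all ≤ 4.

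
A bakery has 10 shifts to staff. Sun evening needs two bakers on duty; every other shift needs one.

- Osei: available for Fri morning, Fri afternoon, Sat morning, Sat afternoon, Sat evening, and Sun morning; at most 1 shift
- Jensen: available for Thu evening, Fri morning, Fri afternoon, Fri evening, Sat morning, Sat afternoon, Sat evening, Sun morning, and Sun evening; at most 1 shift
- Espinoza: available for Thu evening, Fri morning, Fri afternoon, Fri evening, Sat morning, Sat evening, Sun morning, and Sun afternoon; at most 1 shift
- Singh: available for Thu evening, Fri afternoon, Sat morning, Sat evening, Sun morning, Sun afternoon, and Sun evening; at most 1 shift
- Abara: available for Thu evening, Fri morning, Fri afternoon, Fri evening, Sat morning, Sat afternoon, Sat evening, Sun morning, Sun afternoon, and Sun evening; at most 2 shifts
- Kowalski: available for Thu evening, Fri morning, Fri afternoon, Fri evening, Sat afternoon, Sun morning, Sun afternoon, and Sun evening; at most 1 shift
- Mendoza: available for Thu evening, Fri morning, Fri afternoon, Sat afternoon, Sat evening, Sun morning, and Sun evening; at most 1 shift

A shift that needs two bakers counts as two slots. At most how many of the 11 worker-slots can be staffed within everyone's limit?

Total capacity across all bakers is 1+1+1+1+2+1+1 = 8, and 11 slots are needed, so at most 8 can be filled.
An assignment achieving 8: Thu evening→Kowalski, Fri morning→Mendoza, Fri evening→Jensen, Sat morning→Osei, Sat afternoon→Abara, Sun afternoon→Espinoza, Sun evening→Singh+Abara.
Loads: Osei 1/1, Jensen 1/1, Espinoza 1/1, Singh 1/1, Abara 2/2, Kowalski 1/1, Mendoza 1/1.

8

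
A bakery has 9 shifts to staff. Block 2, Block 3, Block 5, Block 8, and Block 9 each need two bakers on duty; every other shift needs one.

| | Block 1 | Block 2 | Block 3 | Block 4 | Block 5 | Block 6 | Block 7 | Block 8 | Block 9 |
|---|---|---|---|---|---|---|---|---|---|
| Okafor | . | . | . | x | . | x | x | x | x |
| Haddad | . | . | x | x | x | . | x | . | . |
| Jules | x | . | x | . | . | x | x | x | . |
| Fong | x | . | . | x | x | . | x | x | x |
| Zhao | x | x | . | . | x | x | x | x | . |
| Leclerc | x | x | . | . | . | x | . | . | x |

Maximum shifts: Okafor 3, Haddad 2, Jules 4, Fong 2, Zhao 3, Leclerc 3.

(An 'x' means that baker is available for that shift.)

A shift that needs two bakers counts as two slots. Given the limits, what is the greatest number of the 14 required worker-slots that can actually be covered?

Total capacity across all bakers is 3+2+4+2+3+3 = 17, and 14 slots are needed, so at most 14 can be filled.
An assignment achieving 14: Block 1→Jules, Block 2→Zhao+Leclerc, Block 3→Haddad+Jules, Block 4→Okafor, Block 5→Haddad+Fong, Block 6→Okafor, Block 7→Jules, Block 8→Jules+Zhao, Block 9→Okafor+Fong.
Loads: Okafor 3/3, Haddad 2/2, Jules 4/4, Fong 2/2, Zhao 2/3, Leclerc 1/3.

14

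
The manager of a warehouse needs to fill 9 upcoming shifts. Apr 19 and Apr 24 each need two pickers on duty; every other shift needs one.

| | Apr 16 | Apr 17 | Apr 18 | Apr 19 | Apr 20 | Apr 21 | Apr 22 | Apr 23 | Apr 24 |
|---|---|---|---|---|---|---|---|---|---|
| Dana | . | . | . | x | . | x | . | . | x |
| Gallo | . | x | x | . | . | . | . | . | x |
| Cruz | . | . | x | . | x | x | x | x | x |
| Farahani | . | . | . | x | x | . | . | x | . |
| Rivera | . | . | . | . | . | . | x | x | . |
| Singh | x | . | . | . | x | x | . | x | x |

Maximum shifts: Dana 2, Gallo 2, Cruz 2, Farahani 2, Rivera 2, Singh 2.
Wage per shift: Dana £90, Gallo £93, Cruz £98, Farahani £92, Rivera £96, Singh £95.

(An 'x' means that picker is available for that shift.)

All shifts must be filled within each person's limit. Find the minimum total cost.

Apr 16 can only be covered by Singh, so that assignment is forced.
Apr 17 can only be covered by Gallo, so that assignment is forced.
Apr 19 can only be covered by Dana and Farahani, so that assignment is forced.
Picking the cheapest available picker for each shift independently would cost £1016, but that ignores the shift limits.
An optimal schedule: Apr 16→Singh, Apr 17→Gallo, Apr 18→Gallo, Apr 19→Dana+Farahani, Apr 20→Farahani, Apr 21→Dana, Apr 22→Rivera, Apr 23→Rivera, Apr 24→Singh+Cruz.
Total: 95 + 93 + 93 + 90 + 92 + 92 + 90 + 96 + 96 + 95 + 98 = £1030.

£1030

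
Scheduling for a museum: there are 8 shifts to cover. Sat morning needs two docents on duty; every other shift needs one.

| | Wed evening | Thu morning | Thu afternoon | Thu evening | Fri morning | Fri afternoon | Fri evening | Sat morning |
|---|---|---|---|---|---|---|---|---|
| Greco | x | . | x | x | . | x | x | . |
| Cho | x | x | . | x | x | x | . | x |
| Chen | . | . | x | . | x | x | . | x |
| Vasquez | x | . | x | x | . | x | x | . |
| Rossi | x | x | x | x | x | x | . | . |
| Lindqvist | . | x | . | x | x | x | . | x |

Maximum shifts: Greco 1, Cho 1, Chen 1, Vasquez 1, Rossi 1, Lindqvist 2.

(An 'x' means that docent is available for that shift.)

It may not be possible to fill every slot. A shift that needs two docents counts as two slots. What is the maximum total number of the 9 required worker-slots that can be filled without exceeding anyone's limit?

Total capacity across all docents is 1+1+1+1+1+2 = 7, and 9 slots are needed, so at most 7 can be filled.
An assignment achieving 7: Wed evening→Vasquez, Thu morning→Cho, Thu afternoon→Rossi, Fri morning→Lindqvist, Fri evening→Greco, Sat morning→Chen+Lindqvist.
Loads: Greco 1/1, Cho 1/1, Chen 1/1, Vasquez 1/1, Rossi 1/1, Lindqvist 2/2.

7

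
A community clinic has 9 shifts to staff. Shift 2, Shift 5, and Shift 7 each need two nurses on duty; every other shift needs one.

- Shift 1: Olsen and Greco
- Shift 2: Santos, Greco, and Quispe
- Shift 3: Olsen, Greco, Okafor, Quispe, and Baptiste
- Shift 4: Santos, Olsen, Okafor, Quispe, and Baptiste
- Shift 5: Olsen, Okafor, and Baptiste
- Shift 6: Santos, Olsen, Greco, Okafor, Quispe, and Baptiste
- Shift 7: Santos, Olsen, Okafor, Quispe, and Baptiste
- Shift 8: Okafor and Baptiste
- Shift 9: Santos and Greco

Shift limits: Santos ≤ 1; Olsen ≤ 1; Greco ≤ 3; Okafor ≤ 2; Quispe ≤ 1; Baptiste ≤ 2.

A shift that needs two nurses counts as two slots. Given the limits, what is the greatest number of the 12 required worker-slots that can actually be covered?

10

Total capacity across all nurses is 1+1+3+2+1+2 = 10, and 12 slots are needed, so at most 10 can be filled.
An assignment achieving 10: Shift 1→Olsen, Shift 2→Greco+Quispe, Shift 3→Greco, Shift 4→Baptiste, Shift 5→Okafor+Baptiste, Shift 6→Greco, Shift 8→Okafor, Shift 9→Santos.
Loads: Santos 1/1, Olsen 1/1, Greco 3/3, Okafor 2/2, Quispe 1/1, Baptiste 2/2.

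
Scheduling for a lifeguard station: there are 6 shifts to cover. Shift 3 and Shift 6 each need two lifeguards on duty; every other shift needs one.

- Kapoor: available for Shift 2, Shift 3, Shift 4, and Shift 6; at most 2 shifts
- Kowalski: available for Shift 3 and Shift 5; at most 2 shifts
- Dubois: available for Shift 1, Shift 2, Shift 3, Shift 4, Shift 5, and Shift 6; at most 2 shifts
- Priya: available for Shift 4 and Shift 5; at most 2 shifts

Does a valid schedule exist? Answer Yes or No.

No

Total capacity is 8 and 8 slots are needed, so capacity alone doesn't rule it out.
Shifts {Shift 1, Shift 2, Shift 3, Shift 6} need 6 worker-slots in total, but the lifeguards available for any of those shifts (Kapoor, Kowalski, and Dubois) can supply at most 5 among them. So no valid schedule exists.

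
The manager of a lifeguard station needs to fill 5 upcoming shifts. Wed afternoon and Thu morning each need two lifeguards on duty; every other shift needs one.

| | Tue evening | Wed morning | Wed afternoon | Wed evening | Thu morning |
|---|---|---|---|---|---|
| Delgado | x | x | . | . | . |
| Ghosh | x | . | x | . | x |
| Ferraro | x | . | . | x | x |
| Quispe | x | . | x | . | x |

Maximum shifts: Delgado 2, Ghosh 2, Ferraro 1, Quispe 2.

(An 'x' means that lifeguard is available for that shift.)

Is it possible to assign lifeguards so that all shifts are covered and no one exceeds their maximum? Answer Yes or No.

Yes

Wed morning can only be covered by Delgado, so that assignment is forced.
Wed afternoon can only be covered by Ghosh and Quispe, so that assignment is forced.
Wed evening can only be covered by Ferraro, so that assignment is forced.
One valid schedule: Tue evening→Delgado, Wed morning→Delgado, Wed afternoon→Ghosh+Quispe, Wed evening→Ferraro, Thu morning→Ghosh+Quispe.
Loads: Delgado 2/2, Ghosh 2/2, Ferraro 1/1, Quispe 2/2 — all within limits.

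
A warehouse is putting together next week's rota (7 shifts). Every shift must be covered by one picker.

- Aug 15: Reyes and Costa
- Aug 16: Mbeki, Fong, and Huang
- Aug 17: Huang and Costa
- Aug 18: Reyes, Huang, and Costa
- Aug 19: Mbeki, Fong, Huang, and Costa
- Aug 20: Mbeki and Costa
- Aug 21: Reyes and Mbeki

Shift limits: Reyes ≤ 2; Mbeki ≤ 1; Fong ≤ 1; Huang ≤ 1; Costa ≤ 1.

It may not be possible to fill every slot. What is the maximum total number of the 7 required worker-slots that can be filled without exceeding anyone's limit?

Total capacity across all pickers is 2+1+1+1+1 = 6, and 7 slots are needed, so at most 6 can be filled.
An assignment achieving 6: Aug 15→Reyes, Aug 16→Fong, Aug 17→Huang, Aug 18→Costa, Aug 20→Mbeki, Aug 21→Reyes.
Loads: Reyes 2/2, Mbeki 1/1, Fong 1/1, Huang 1/1, Costa 1/1.

6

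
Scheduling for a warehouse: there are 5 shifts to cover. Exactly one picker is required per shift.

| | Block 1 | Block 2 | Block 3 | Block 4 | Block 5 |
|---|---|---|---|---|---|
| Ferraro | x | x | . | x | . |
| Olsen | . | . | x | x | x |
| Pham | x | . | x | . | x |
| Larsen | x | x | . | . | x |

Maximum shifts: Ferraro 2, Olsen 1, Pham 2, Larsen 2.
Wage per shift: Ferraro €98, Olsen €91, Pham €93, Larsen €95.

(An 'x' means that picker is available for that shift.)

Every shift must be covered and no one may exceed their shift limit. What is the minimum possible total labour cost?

Picking the cheapest available picker for each shift independently would cost €461, but that ignores the shift limits.
An optimal schedule: Block 1→Pham, Block 2→Larsen, Block 3→Pham, Block 4→Olsen, Block 5→Larsen.
Total: 93 + 95 + 93 + 91 + 95 = €467.

€467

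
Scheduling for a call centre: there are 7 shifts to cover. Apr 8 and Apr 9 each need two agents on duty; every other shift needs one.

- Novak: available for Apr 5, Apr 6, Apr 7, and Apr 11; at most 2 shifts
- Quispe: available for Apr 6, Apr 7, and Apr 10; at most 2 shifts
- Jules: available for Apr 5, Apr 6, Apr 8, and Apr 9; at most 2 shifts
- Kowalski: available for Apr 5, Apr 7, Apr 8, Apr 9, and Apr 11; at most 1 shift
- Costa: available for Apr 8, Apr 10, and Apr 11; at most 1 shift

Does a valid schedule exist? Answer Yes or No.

No

Total capacity is 2+2+2+1+1 = 8 but 9 worker-slots are needed — infeasible.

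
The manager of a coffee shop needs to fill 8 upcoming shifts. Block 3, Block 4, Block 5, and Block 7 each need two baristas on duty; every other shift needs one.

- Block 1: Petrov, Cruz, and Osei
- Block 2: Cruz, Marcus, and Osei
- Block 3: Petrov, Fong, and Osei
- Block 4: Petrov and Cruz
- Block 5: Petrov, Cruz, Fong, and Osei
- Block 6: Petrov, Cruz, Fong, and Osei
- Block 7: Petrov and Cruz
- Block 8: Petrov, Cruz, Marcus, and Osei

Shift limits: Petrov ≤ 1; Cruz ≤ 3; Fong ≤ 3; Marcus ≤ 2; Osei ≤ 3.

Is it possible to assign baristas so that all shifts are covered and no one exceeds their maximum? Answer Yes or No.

No

Total capacity is 12 and 12 slots are needed, so capacity alone doesn't rule it out.
Shifts {Block 4, Block 7} need 4 worker-slots in total, but the baristas available for any of those shifts (Petrov and Cruz) can supply at most 3 among them. So no valid schedule exists.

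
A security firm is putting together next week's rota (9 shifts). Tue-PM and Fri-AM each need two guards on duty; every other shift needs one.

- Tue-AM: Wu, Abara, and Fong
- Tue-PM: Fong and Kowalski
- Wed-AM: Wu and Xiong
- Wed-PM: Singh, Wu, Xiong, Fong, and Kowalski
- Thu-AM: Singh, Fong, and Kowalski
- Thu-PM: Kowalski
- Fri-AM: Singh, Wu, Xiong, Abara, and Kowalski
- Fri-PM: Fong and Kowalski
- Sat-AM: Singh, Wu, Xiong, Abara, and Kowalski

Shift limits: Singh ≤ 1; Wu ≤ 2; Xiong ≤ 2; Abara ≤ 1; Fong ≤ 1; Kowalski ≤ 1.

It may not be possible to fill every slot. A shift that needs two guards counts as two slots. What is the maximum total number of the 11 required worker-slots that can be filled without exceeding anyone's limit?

Total capacity across all guards is 1+2+2+1+1+1 = 8, and 11 slots are needed, so at most 8 can be filled.
An assignment achieving 8: Tue-AM→Wu, Tue-PM→Fong, Wed-AM→Wu, Wed-PM→Xiong, Thu-AM→Singh, Thu-PM→Kowalski, Fri-AM→Xiong+Abara.
Loads: Singh 1/1, Wu 2/2, Xiong 2/2, Abara 1/1, Fong 1/1, Kowalski 1/1.

8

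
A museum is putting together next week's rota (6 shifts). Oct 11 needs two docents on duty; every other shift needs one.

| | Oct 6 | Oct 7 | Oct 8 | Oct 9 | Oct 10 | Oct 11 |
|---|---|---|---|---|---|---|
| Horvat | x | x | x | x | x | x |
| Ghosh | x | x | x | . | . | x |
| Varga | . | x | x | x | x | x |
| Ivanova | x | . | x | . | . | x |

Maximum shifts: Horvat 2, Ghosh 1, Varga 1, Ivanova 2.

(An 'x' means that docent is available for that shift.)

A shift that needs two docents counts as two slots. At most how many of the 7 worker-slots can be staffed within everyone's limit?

6

Total capacity across all docents is 2+1+1+2 = 6, and 7 slots are needed, so at most 6 can be filled.
An assignment achieving 6: Oct 6→Ghosh, Oct 7→Varga, Oct 8→Ivanova, Oct 9→Horvat, Oct 10→Horvat, Oct 11→Ivanova.
Loads: Horvat 2/2, Ghosh 1/1, Varga 1/1, Ivanova 2/2.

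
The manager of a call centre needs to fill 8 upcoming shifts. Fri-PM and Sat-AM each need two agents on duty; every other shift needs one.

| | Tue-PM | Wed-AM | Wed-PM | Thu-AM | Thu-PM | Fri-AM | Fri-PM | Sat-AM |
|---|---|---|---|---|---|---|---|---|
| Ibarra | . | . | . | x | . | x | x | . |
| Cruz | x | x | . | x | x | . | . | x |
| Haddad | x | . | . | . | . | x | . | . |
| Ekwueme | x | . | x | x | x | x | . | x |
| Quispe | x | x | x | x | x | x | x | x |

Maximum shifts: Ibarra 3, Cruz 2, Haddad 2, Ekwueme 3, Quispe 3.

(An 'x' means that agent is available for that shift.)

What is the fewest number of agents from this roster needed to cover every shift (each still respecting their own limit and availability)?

4

10 slots to fill and no one can take more than 3, so at least ⌈10/3⌉ = 4 agents are needed.
Ibarra, Cruz, Ekwueme, and Quispe alone can cover everything: Tue-PM→Cruz, Wed-AM→Cruz, Wed-PM→Ekwueme, Thu-AM→Ibarra, Thu-PM→Ekwueme, Fri-AM→Ibarra, Fri-PM→Ibarra+Quispe, Sat-AM→Ekwueme+Quispe.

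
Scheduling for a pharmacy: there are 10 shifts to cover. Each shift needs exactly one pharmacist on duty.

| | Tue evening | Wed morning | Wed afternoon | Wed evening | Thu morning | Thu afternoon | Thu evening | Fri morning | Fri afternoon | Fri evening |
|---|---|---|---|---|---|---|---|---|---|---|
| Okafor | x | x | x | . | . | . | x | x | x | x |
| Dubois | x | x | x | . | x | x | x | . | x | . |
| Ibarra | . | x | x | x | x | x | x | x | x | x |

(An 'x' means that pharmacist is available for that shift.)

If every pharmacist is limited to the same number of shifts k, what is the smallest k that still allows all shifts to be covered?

4

With 3 pharmacists and 10 worker-slots to fill, someone must work at least ⌈10/3⌉ = 4 shifts, so k ≥ 4.
k = 4 works: Tue evening→Okafor, Wed morning→Okafor, Wed afternoon→Dubois, Wed evening→Ibarra, Thu morning→Dubois, Thu afternoon→Dubois, Thu evening→Dubois, Fri morning→Okafor, Fri afternoon→Ibarra, Fri evening→Okafor.
Loads: Okafor 4, Dubois 4, Ibarra 2 — all ≤ 4.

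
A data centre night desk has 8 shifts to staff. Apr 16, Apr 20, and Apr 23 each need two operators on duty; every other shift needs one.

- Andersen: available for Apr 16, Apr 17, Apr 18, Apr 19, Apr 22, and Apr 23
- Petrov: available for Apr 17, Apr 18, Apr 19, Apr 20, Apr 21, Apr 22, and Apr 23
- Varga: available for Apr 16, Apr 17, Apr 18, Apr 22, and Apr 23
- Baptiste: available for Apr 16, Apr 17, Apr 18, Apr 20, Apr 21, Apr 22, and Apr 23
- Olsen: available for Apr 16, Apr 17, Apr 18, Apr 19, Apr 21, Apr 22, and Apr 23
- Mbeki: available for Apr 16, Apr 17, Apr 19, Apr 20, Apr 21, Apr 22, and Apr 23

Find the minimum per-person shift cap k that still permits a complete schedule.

With 6 operators and 11 worker-slots to fill, someone must work at least ⌈11/6⌉ = 2 shifts, so k ≥ 2.
k = 2 works: Apr 16→Baptiste+Olsen, Apr 17→Varga, Apr 18→Andersen, Apr 19→Andersen, Apr 20→Petrov+Baptiste, Apr 21→Petrov, Apr 22→Varga, Apr 23→Olsen+Mbeki.
Loads: Andersen 2, Petrov 2, Varga 2, Baptiste 2, Olsen 2, Mbeki 1 — all ≤ 2.

2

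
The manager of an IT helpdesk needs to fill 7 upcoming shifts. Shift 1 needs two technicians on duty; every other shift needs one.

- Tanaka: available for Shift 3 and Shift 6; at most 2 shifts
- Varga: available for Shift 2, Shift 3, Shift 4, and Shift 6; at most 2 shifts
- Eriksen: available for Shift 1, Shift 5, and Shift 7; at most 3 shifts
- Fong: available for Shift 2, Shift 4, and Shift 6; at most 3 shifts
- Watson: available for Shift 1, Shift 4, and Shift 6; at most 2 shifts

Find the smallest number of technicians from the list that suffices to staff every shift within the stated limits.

4

8 slots to fill and no one can take more than 3, so at least ⌈8/3⌉ = 3 technicians are needed.
No set of 3 technicians can cover every shift (each such set leaves at least one shift with no one available or exceeds a cap).
Tanaka, Varga, Eriksen, and Watson alone can cover everything: Shift 1→Eriksen+Watson, Shift 2→Varga, Shift 3→Tanaka, Shift 4→Varga, Shift 5→Eriksen, Shift 6→Tanaka, Shift 7→Eriksen.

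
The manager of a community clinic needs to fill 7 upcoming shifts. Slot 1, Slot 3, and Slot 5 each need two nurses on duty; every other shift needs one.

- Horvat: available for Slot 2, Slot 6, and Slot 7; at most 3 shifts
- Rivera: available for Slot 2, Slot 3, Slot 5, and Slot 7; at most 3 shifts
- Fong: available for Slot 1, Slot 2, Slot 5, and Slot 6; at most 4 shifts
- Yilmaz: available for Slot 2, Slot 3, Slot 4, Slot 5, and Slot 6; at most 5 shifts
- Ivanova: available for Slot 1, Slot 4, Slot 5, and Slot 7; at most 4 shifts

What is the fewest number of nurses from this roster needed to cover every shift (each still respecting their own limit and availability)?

10 slots to fill and no one can take more than 5, so at least ⌈10/5⌉ = 2 nurses are needed.
Shifts {Slot 1, Slot 3} need 4 slots, but among the nurses available for them (Rivera, Fong, Yilmaz, and Ivanova) any 3 together supply at most 3. So 3 nurses are not enough.
Rivera, Fong, Yilmaz, and Ivanova alone can cover everything: Slot 1→Fong+Ivanova, Slot 2→Rivera, Slot 3→Rivera+Yilmaz, Slot 4→Yilmaz, Slot 5→Fong+Yilmaz, Slot 6→Fong, Slot 7→Rivera.

4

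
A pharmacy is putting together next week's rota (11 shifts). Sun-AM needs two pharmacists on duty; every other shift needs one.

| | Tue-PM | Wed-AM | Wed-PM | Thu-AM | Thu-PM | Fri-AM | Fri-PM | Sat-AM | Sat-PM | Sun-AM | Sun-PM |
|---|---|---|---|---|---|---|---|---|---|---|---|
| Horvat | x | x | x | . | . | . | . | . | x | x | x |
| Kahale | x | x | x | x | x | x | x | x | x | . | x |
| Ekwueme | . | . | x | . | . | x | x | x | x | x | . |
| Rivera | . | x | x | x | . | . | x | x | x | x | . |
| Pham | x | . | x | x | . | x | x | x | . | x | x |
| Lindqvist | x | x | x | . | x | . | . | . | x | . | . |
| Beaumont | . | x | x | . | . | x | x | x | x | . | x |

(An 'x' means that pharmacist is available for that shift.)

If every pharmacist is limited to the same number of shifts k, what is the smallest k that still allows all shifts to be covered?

With 7 pharmacists and 12 worker-slots to fill, someone must work at least ⌈12/7⌉ = 2 shifts, so k ≥ 2.
k = 2 works: Tue-PM→Horvat, Wed-AM→Rivera, Wed-PM→Lindqvist, Thu-AM→Kahale, Thu-PM→Kahale, Fri-AM→Ekwueme, Fri-PM→Ekwueme, Sat-AM→Pham, Sat-PM→Lindqvist, Sun-AM→Rivera+Pham, Sun-PM→Horvat.
Loads: Horvat 2, Kahale 2, Ekwueme 2, Rivera 2, Pham 2, Lindqvist 2, Beaumont 0 — all ≤ 2.

2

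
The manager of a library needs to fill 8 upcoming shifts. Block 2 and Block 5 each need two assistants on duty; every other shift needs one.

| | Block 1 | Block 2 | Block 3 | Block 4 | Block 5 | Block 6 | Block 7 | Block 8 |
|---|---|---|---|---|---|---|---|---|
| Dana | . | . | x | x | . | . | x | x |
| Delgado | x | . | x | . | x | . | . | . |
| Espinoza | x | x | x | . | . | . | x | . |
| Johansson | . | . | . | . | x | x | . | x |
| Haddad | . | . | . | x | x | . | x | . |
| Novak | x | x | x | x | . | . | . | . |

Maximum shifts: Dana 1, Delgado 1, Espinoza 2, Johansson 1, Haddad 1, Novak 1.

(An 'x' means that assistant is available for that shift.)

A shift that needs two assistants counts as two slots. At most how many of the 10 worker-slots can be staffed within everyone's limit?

7

Total capacity across all assistants is 1+1+2+1+1+1 = 7, and 10 slots are needed, so at most 7 can be filled.
An assignment achieving 7: Block 1→Delgado, Block 2→Espinoza+Novak, Block 4→Haddad, Block 6→Johansson, Block 7→Espinoza, Block 8→Dana.
Loads: Dana 1/1, Delgado 1/1, Espinoza 2/2, Johansson 1/1, Haddad 1/1, Novak 1/1.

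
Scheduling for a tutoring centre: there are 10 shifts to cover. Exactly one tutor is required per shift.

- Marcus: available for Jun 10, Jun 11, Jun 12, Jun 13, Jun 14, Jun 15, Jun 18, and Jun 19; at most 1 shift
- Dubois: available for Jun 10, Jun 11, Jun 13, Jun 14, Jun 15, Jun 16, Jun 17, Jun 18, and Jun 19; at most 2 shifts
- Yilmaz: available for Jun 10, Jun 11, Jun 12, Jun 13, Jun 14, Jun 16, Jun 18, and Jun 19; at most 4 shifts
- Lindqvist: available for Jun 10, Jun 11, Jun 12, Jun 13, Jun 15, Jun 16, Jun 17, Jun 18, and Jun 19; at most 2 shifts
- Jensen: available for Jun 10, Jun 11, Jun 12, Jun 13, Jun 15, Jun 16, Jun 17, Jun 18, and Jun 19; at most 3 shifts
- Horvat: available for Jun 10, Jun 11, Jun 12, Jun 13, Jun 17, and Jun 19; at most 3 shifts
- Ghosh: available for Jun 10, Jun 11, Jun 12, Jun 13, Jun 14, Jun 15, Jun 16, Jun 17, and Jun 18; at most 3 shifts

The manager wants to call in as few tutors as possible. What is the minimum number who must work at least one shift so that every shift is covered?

10 slots to fill and no one can take more than 4, so at least ⌈10/4⌉ = 3 tutors are needed.
Yilmaz, Jensen, and Horvat alone can cover everything: Jun 10→Yilmaz, Jun 11→Jensen, Jun 12→Horvat, Jun 13→Horvat, Jun 14→Yilmaz, Jun 15→Jensen, Jun 16→Yilmaz, Jun 17→Jensen, Jun 18→Yilmaz, Jun 19→Horvat.

3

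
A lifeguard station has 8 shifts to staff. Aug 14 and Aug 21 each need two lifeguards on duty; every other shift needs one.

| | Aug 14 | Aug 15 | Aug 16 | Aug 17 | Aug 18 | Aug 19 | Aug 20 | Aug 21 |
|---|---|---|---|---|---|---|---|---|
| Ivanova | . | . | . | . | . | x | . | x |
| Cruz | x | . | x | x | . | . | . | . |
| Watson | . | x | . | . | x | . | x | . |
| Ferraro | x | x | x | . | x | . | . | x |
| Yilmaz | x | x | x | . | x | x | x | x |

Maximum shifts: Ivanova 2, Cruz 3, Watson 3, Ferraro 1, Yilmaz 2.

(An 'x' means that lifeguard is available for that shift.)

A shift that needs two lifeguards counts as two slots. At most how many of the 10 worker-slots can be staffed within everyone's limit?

Total capacity across all lifeguards is 2+3+3+1+2 = 11, and 10 slots are needed, so at most 10 can be filled.
An assignment achieving 10: Aug 14→Cruz+Ferraro, Aug 15→Watson, Aug 16→Cruz, Aug 17→Cruz, Aug 18→Watson, Aug 19→Ivanova, Aug 20→Watson, Aug 21→Ivanova+Yilmaz.
Loads: Ivanova 2/2, Cruz 3/3, Watson 3/3, Ferraro 1/1, Yilmaz 1/2.

10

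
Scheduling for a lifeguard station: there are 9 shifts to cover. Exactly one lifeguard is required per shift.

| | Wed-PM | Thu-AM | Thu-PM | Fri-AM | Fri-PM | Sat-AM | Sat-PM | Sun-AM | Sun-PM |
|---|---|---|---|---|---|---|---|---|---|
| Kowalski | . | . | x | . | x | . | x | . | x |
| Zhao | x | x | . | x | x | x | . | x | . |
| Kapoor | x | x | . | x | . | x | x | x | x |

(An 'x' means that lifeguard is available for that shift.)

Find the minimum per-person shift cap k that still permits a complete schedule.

3

With 3 lifeguards and 9 worker-slots to fill, someone must work at least ⌈9/3⌉ = 3 shifts, so k ≥ 3.
k = 3 works: Wed-PM→Zhao, Thu-AM→Zhao, Thu-PM→Kowalski, Fri-AM→Zhao, Fri-PM→Kowalski, Sat-AM→Kapoor, Sat-PM→Kowalski, Sun-AM→Kapoor, Sun-PM→Kapoor.
Loads: Kowalski 3, Zhao 3, Kapoor 3 — all ≤ 3.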